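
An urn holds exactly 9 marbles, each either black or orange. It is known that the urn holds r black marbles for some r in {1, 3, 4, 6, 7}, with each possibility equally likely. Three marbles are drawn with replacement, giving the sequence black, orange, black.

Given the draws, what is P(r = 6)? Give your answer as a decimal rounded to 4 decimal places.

Compute the likelihood of the observed sequence for each case: P(data | r = 1) = (1/9)(8/9)(1/9) = 0.010974; P(data | r = 3) = (3/9)(6/9)(3/9) = 0.074074; P(data | r = 4) = (4/9)(5/9)(4/9) = 0.10974; P(data | r = 6) = (6/9)(3/9)(6/9) = 0.14815; P(data | r = 7) = (7/9)(2/9)(7/9) = 0.13443.
The prior-weighted likelihoods are 1/5 · 0.010974 = 0.0021948, 1/5 · 0.074074 = 0.014815, 1/5 · 0.10974 = 0.021948, 1/5 · 0.14815 = 0.02963, 1/5 · 0.13443 = 0.026886; these sum to 0.095473.
By Bayes' rule, P(r = 6 | data) = (0.02963) / (0.095473) = 0.31034.

0.3103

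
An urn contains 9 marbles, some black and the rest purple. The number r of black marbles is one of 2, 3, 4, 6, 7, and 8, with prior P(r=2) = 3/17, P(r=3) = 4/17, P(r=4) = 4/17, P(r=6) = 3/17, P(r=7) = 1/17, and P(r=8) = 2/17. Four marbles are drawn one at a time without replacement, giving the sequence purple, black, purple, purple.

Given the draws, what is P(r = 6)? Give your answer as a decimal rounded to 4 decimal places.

0.0287

The likelihood of the observed sequence under each hypothesis: P(data | r = 2) = (7/9)(2/8)(6/7)(5/6) = 0.13889; P(data | r = 3) = (6/9)(3/8)(5/7)(4/6) = 0.11905; P(data | r = 4) = (5/9)(4/8)(4/7)(3/6) = 0.079365; P(data | r = 6) = (3/9)(6/8)(2/7)(1/6) = 0.011905; P(data | r = 7) = (2/9)(7/8)(1/7)(0/6) = 0; P(data | r = 8) = (1/9)(8/8)(0/7) = 0.
The prior-weighted likelihoods are 3/17 · 0.13889 = 0.02451, 4/17 · 0.11905 = 0.028011, 4/17 · 0.079365 = 0.018674, 3/17 · 0.011905 = 0.0021008, 1/17 · 0 = 0, 2/17 · 0 = 0; with total 0.073296.
By Bayes' rule, P(r = 6 | data) = (0.0021008) / (0.073296) = 0.028662.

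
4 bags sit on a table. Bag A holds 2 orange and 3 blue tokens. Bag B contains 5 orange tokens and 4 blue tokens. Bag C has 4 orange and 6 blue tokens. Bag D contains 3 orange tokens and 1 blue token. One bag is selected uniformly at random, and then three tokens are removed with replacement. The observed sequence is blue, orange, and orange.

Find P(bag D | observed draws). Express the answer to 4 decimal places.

For each hypothesis, P(data | H) works out to: P(data | bag A) = (3/5)(2/5)(2/5) = 0.096; P(data | bag B) = (4/9)(5/9)(5/9) = 0.13717; P(data | bag C) = (6/10)(4/10)(4/10) = 0.096; P(data | bag D) = (1/4)(3/4)(3/4) = 0.14062.
Weighting by the prior gives 1/4 · 0.096 = 0.024, 1/4 · 0.13717 = 0.034294, 1/4 · 0.096 = 0.024, 1/4 · 0.14062 = 0.035156; these sum to 0.11745.
By Bayes' rule, P(bag D | data) = (0.035156) / (0.11745) = 0.29933.

0.2993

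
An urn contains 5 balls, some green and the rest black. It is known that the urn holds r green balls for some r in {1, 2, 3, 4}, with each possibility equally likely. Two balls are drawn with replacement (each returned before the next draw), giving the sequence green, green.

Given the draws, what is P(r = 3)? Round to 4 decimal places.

0.3000

Compute the likelihood of the observed sequence for each case: P(data | r = 1) = (1/5)(1/5) = 1/25; P(data | r = 2) = (2/5)(2/5) = 4/25; P(data | r = 3) = (3/5)(3/5) = 9/25; P(data | r = 4) = (4/5)(4/5) = 16/25.
Weighting by the prior gives 1/4 · 1/25 = 1/100, 1/4 · 4/25 = 1/25, 1/4 · 9/25 = 9/100, 1/4 · 16/25 = 4/25; with total 3/10.
Hence P(r = 3 | data) = (9/100) / (3/10) = 3/10.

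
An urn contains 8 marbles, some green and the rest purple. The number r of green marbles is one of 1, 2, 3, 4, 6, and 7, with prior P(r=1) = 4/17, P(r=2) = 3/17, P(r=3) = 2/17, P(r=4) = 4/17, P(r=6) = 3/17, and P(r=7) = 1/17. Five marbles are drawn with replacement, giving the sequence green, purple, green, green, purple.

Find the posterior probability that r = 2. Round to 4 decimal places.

0.0915

For each hypothesis, P(data | H) works out to: P(data | r = 1) = (1/8)(7/8)(1/8)(1/8)(7/8) = 0.0014954; P(data | r = 2) = (2/8)(6/8)(2/8)(2/8)(6/8) = 0.0087891; P(data | r = 3) = (3/8)(5/8)(3/8)(3/8)(5/8) = 0.020599; P(data | r = 4) = (4/8)(4/8)(4/8)(4/8)(4/8) = 0.03125; P(data | r = 6) = (6/8)(2/8)(6/8)(6/8)(2/8) = 0.026367; P(data | r = 7) = (7/8)(1/8)(7/8)(7/8)(1/8) = 0.010468.
Multiplying each by its prior: 4/17 · 0.0014954 = 0.00035185, 3/17 · 0.0087891 = 0.001551, 2/17 · 0.020599 = 0.0024235, 4/17 · 0.03125 = 0.0073529, 3/17 · 0.026367 = 0.004653, 1/17 · 0.010468 = 0.00061574; with total 0.016948.
Hence P(r = 2 | data) = (0.001551) / (0.016948) = 0.091516.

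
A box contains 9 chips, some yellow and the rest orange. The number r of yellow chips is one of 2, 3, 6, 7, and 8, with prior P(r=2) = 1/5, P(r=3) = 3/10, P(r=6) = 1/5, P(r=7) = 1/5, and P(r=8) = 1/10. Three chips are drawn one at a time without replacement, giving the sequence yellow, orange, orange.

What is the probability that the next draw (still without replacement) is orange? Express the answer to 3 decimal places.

Under each hypothesis, the probability of the observed sequence is: P(data | r = 2) = (2/9)(7/8)(6/7) = 0.16667; P(data | r = 3) = (3/9)(6/8)(5/7) = 0.17857; P(data | r = 6) = (6/9)(3/8)(2/7) = 0.071429; P(data | r = 7) = (7/9)(2/8)(1/7) = 0.027778; P(data | r = 8) = (8/9)(1/8)(0/7) = 0.
Weighting by the prior gives 1/5 · 0.16667 = 0.033333, 3/10 · 0.17857 = 0.053571, 1/5 · 0.071429 = 0.014286, 1/5 · 0.027778 = 0.0055556, 1/10 · 0 = 0; with total 0.10675.
The posterior is then P(r = 2 | data) = 0.31227, P(r = 3 | data) = 0.50186, P(r = 6 | data) = 0.13383, P(r = 7 | data) = 0.052045, P(r = 8 | data) = 0.
So P(orange next | data) = Σ P(orange next | H) P(H | data) = (5/6)(0.31227) + (2/3)(0.50186) + (1/6)(0.13383) + (0)(0.052045) = 0.6171.

0.617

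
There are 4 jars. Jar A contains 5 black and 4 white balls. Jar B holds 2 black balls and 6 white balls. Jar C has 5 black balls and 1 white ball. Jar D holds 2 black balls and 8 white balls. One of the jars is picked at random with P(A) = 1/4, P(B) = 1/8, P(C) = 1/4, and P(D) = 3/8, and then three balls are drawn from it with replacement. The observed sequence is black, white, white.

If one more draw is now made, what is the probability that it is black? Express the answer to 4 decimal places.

0.3447

The likelihood of the observed sequence under each hypothesis: P(data | jar A) = (5/9)(4/9)(4/9) = 0.10974; P(data | jar B) = (2/8)(6/8)(6/8) = 0.14062; P(data | jar C) = (5/6)(1/6)(1/6) = 0.023148; P(data | jar D) = (2/10)(8/10)(8/10) = 0.128.
The prior-weighted likelihoods are 1/4 · 0.10974 = 0.027435, 1/8 · 0.14062 = 0.017578, 1/4 · 0.023148 = 0.005787, 3/8 · 0.128 = 0.048; with total 0.0988.
Normalising, the posterior is P(jar A | data) = 0.27768, P(jar B | data) = 0.17792, P(jar C | data) = 0.058573, P(jar D | data) = 0.48583.
Averaging over the posterior, P(black next | data) = (5/9)(0.27768) + (1/4)(0.17792) + (5/6)(0.058573) + (1/5)(0.48583) = 0.34472.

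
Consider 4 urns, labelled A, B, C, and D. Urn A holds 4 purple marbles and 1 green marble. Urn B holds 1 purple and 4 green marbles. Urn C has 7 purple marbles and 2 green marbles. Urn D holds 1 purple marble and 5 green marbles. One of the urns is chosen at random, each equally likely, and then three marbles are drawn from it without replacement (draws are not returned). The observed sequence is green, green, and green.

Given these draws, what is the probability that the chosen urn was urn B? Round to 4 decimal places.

Under each hypothesis, the probability of the observed sequence is: P(data | urn A) = (1/5)(0/4) = 0; P(data | urn B) = (4/5)(3/4)(2/3) = 2/5; P(data | urn C) = (2/9)(1/8)(0/7) = 0; P(data | urn D) = (5/6)(4/5)(3/4) = 1/2.
Weighting by the prior gives 1/4 · 0 = 0, 1/4 · 2/5 = 1/10, 1/4 · 0 = 0, 1/4 · 1/2 = 1/8; these sum to 9/40.
Therefore the posterior P(urn B | data) = (1/10) / (9/40) = 4/9.

0.4444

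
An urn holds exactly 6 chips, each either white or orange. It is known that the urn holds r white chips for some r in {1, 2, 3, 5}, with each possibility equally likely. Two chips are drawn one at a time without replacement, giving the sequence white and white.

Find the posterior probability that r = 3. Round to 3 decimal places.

0.214

The likelihood of the observed sequence under each hypothesis: P(data | r = 1) = (1/6)(0/5) = 0; P(data | r = 2) = (2/6)(1/5) = 1/15; P(data | r = 3) = (3/6)(2/5) = 1/5; P(data | r = 5) = (5/6)(4/5) = 2/3.
The prior-weighted likelihoods are 1/4 · 0 = 0, 1/4 · 1/15 = 1/60, 1/4 · 1/5 = 1/20, 1/4 · 2/3 = 1/6; summing to 7/30.
Therefore the posterior P(r = 3 | data) = (1/20) / (7/30) = 3/14.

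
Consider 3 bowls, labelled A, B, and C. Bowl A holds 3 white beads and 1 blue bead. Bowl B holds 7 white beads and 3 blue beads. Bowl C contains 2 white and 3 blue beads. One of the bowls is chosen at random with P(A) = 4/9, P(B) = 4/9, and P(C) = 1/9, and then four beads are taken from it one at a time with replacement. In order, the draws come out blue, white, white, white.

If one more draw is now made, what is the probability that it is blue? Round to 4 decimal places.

The likelihood of the observed sequence under each hypothesis: P(data | bowl A) = (1/4)(3/4)(3/4)(3/4) = 0.10547; P(data | bowl B) = (3/10)(7/10)(7/10)(7/10) = 0.1029; P(data | bowl C) = (3/5)(2/5)(2/5)(2/5) = 0.0384.
Weighting by the prior gives 4/9 · 0.10547 = 0.046875, 4/9 · 0.1029 = 0.045733, 1/9 · 0.0384 = 0.0042667; these sum to 0.096875.
The posterior is then P(bowl A | data) = 0.48387, P(bowl B | data) = 0.47209, P(bowl C | data) = 0.044043.
The predictive probability is P(blue next | data) = (1/4)(0.48387) + (3/10)(0.47209) + (3/5)(0.044043) = 0.28902.

0.2890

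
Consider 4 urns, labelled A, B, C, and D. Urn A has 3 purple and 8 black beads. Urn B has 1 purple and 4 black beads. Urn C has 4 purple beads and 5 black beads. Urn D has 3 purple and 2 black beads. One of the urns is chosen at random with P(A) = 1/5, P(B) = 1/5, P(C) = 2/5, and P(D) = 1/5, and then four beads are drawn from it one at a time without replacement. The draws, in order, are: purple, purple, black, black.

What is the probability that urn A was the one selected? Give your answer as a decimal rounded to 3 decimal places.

The likelihood of the observed sequence under each hypothesis: P(data | urn A) = (3/11)(2/10)(8/9)(7/8) = 0.042424; P(data | urn B) = (1/5)(0/4) = 0; P(data | urn C) = (4/9)(3/8)(5/7)(4/6) = 0.079365; P(data | urn D) = (3/5)(2/4)(2/3)(1/2) = 0.1.
The prior-weighted likelihoods are 1/5 · 0.042424 = 0.0084848, 1/5 · 0 = 0, 2/5 · 0.079365 = 0.031746, 1/5 · 0.1 = 0.02; these sum to 0.060231.
By Bayes' rule, P(urn A | data) = (0.0084848) / (0.060231) = 0.14087.

0.141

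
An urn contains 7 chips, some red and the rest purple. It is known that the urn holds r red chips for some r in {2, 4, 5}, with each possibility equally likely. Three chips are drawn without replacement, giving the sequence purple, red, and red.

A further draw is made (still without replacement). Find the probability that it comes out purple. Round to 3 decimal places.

0.442

The likelihood of the observed sequence under each hypothesis: P(data | r = 2) = (5/7)(2/6)(1/5) = 1/21; P(data | r = 4) = (3/7)(4/6)(3/5) = 6/35; P(data | r = 5) = (2/7)(5/6)(4/5) = 4/21.
The prior-weighted likelihoods are 1/3 · 1/21 = 1/63, 1/3 · 6/35 = 2/35, 1/3 · 4/21 = 4/63; summing to 43/315.
Normalising, the posterior is P(r = 2 | data) = 5/43, P(r = 4 | data) = 18/43, P(r = 5 | data) = 20/43.
So P(purple next | data) = Σ P(purple next | H) P(H | data) = (1)(5/43) + (1/2)(18/43) + (1/4)(20/43) = 19/43.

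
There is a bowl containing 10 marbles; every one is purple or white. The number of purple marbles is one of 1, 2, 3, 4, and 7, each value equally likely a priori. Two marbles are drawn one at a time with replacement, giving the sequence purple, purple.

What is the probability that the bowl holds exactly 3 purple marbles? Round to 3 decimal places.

0.114

For each hypothesis, P(data | H) works out to: P(data | r = 1) = (1/10)(1/10) = 1/100; P(data | r = 2) = (2/10)(2/10) = 1/25; P(data | r = 3) = (3/10)(3/10) = 9/100; P(data | r = 4) = (4/10)(4/10) = 4/25; P(data | r = 7) = (7/10)(7/10) = 49/100.
Multiplying each by its prior: 1/5 · 1/100 = 1/500, 1/5 · 1/25 = 1/125, 1/5 · 9/100 = 9/500, 1/5 · 4/25 = 4/125, 1/5 · 49/100 = 49/500; these sum to 79/500.
By Bayes' rule, P(r = 3 | data) = (9/500) / (79/500) = 9/79.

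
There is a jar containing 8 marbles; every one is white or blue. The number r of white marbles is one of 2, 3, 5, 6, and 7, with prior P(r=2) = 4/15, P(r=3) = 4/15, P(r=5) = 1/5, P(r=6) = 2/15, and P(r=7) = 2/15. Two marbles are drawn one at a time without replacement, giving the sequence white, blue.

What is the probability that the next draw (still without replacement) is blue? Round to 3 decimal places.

For each hypothesis, P(data | H) works out to: P(data | r = 2) = (2/8)(6/7) = 3/14; P(data | r = 3) = (3/8)(5/7) = 15/56; P(data | r = 5) = (5/8)(3/7) = 15/56; P(data | r = 6) = (6/8)(2/7) = 3/14; P(data | r = 7) = (7/8)(1/7) = 1/8.
Multiplying each by its prior: 4/15 · 3/14 = 2/35, 4/15 · 15/56 = 1/14, 1/5 · 15/56 = 3/56, 2/15 · 3/14 = 1/35, 2/15 · 1/8 = 1/60; these sum to 191/840.
Dividing through by the total gives posterior P(r = 2 | data) = 48/191, P(r = 3 | data) = 60/191, P(r = 5 | data) = 45/191, P(r = 6 | data) = 24/191, P(r = 7 | data) = 14/191.
Averaging over the posterior, P(blue next | data) = (5/6)(48/191) + (2/3)(60/191) + (1/3)(45/191) + (1/6)(24/191) + (0)(14/191) = 99/191.

0.518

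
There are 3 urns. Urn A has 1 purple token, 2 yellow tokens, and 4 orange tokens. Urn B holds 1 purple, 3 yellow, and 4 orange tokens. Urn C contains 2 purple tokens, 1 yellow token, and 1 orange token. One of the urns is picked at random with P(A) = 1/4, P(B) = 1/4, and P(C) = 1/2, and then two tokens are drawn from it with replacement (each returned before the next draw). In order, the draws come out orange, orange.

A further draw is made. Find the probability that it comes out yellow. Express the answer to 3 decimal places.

For each hypothesis, P(data | H) works out to: P(data | urn A) = (4/7)(4/7) = 0.32653; P(data | urn B) = (4/8)(4/8) = 0.25; P(data | urn C) = (1/4)(1/4) = 0.0625.
Multiplying each by its prior: 1/4 · 0.32653 = 0.081633, 1/4 · 0.25 = 0.0625, 1/2 · 0.0625 = 0.03125; these sum to 0.17538.
Normalising, the posterior is P(urn A | data) = 0.46545, P(urn B | data) = 0.35636, P(urn C | data) = 0.17818.
The predictive probability is P(yellow next | data) = (2/7)(0.46545) + (3/8)(0.35636) + (1/4)(0.17818) = 0.31117.

0.311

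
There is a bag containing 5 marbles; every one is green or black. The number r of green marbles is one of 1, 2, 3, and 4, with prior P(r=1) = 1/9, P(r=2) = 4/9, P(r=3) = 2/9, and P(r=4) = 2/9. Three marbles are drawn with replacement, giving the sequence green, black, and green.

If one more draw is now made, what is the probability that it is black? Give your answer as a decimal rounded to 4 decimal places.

0.4400

Under each hypothesis, the probability of the observed sequence is: P(data | r = 1) = (1/5)(4/5)(1/5) = 0.032; P(data | r = 2) = (2/5)(3/5)(2/5) = 0.096; P(data | r = 3) = (3/5)(2/5)(3/5) = 0.144; P(data | r = 4) = (4/5)(1/5)(4/5) = 0.128.
Weighting by the prior gives 1/9 · 0.032 = 0.0035556, 4/9 · 0.096 = 0.042667, 2/9 · 0.144 = 0.032, 2/9 · 0.128 = 0.028444; summing to 0.10667.
Normalising, the posterior is P(r = 1 | data) = 0.033333, P(r = 2 | data) = 0.4, P(r = 3 | data) = 0.3, P(r = 4 | data) = 0.26667.
So P(black next | data) = Σ P(black next | H) P(H | data) = (4/5)(0.033333) + (3/5)(0.4) + (2/5)(0.3) + (1/5)(0.26667) = 0.44.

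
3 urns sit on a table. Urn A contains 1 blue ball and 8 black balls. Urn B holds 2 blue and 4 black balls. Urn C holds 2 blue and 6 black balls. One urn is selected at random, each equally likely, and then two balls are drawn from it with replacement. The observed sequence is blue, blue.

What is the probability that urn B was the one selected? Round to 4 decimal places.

0.5975

Compute the likelihood of the observed sequence for each case: P(data | urn A) = (1/9)(1/9) = 0.012346; P(data | urn B) = (2/6)(2/6) = 0.11111; P(data | urn C) = (2/8)(2/8) = 0.0625.
Weighting by the prior gives 1/3 · 0.012346 = 0.0041152, 1/3 · 0.11111 = 0.037037, 1/3 · 0.0625 = 0.020833; these sum to 0.061986.
So P(urn B | data) = (0.037037) / (0.061986) = 0.59751.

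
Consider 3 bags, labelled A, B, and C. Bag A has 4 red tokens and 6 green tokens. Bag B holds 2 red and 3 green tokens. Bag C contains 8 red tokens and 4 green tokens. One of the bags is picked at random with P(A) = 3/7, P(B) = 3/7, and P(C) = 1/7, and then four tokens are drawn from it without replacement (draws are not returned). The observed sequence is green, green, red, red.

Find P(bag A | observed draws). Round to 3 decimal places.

Compute the likelihood of the observed sequence for each case: P(data | bag A) = (6/10)(5/9)(4/8)(3/7) = 0.071429; P(data | bag B) = (3/5)(2/4)(2/3)(1/2) = 0.1; P(data | bag C) = (4/12)(3/11)(8/10)(7/9) = 0.056566.
The prior-weighted likelihoods are 3/7 · 0.071429 = 0.030612, 3/7 · 0.1 = 0.042857, 1/7 · 0.056566 = 0.0080808; these sum to 0.08155.
Therefore the posterior P(bag A | data) = (0.030612) / (0.08155) = 0.37538.

0.375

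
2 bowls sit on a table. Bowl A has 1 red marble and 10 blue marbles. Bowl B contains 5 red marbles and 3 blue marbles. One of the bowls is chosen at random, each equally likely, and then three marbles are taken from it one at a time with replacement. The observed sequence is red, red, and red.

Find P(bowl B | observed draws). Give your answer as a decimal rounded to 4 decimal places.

0.9969

The likelihood of the observed sequence under each hypothesis: P(data | bowl A) = (1/11)(1/11)(1/11) = 0.00075131; P(data | bowl B) = (5/8)(5/8)(5/8) = 0.24414.
Weighting by the prior gives 1/2 · 0.00075131 = 0.00037566, 1/2 · 0.24414 = 0.12207; summing to 0.12245.
Hence P(bowl B | data) = (0.12207) / (0.12245) = 0.99693.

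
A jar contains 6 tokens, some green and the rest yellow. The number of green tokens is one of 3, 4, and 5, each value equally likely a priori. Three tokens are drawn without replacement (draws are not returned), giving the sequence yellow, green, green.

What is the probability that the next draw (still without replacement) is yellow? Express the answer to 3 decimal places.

Compute the likelihood of the observed sequence for each case: P(data | r = 3) = (3/6)(3/5)(2/4) = 3/20; P(data | r = 4) = (2/6)(4/5)(3/4) = 1/5; P(data | r = 5) = (1/6)(5/5)(4/4) = 1/6.
Weighting by the prior gives 1/3 · 3/20 = 1/20, 1/3 · 1/5 = 1/15, 1/3 · 1/6 = 1/18; with total 31/180.
The posterior is then P(r = 3 | data) = 9/31, P(r = 4 | data) = 12/31, P(r = 5 | data) = 10/31.
So P(yellow next | data) = Σ P(yellow next | H) P(H | data) = (2/3)(9/31) + (1/3)(12/31) + (0)(10/31) = 10/31.

0.323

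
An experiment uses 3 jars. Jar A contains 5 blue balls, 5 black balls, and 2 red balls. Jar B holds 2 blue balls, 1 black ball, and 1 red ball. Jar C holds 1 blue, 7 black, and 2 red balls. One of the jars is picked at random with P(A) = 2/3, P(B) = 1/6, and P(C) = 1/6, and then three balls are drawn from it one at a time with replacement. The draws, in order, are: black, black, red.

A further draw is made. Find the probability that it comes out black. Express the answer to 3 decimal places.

0.526

Under each hypothesis, the probability of the observed sequence is: P(data | jar A) = (5/12)(5/12)(2/12) = 0.028935; P(data | jar B) = (1/4)(1/4)(1/4) = 0.015625; P(data | jar C) = (7/10)(7/10)(2/10) = 0.098.
The prior-weighted likelihoods are 2/3 · 0.028935 = 0.01929, 1/6 · 0.015625 = 0.0026042, 1/6 · 0.098 = 0.016333; summing to 0.038228.
The posterior is then P(jar A | data) = 0.50461, P(jar B | data) = 0.068123, P(jar C | data) = 0.42727.
The predictive probability is P(black next | data) = (5/12)(0.50461) + (1/4)(0.068123) + (7/10)(0.42727) = 0.52637.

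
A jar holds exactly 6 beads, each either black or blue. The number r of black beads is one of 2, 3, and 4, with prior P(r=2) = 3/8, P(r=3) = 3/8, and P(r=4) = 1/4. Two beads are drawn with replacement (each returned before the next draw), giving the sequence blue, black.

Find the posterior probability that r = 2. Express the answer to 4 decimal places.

0.3582

The likelihood of the observed sequence under each hypothesis: P(data | r = 2) = (4/6)(2/6) = 2/9; P(data | r = 3) = (3/6)(3/6) = 1/4; P(data | r = 4) = (2/6)(4/6) = 2/9.
Weighting by the prior gives 3/8 · 2/9 = 1/12, 3/8 · 1/4 = 3/32, 1/4 · 2/9 = 1/18; these sum to 67/288.
By Bayes' rule, P(r = 2 | data) = (1/12) / (67/288) = 24/67.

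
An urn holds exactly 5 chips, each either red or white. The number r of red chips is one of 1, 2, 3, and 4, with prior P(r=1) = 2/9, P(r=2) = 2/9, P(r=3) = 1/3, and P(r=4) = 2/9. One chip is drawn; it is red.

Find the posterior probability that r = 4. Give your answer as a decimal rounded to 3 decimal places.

0.348

Under each hypothesis, the probability of this draw is: P(data | r = 1) = (1/5) = 1/5; P(data | r = 2) = (2/5) = 2/5; P(data | r = 3) = (3/5) = 3/5; P(data | r = 4) = (4/5) = 4/5.
The prior-weighted likelihoods are 2/9 · 1/5 = 2/45, 2/9 · 2/5 = 4/45, 1/3 · 3/5 = 1/5, 2/9 · 4/5 = 8/45; these sum to 23/45.
Hence P(r = 4 | data) = (8/45) / (23/45) = 8/23.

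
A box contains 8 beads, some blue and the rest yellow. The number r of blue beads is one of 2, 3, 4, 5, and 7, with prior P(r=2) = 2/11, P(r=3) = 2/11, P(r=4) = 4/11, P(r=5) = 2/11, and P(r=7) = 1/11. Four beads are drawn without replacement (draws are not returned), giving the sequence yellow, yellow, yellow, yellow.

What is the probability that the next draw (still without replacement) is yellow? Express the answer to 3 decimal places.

For each hypothesis, P(data | H) works out to: P(data | r = 2) = (6/8)(5/7)(4/6)(3/5) = 3/14; P(data | r = 3) = (5/8)(4/7)(3/6)(2/5) = 1/14; P(data | r = 4) = (4/8)(3/7)(2/6)(1/5) = 1/70; P(data | r = 5) = (3/8)(2/7)(1/6)(0/5) = 0; P(data | r = 7) = (1/8)(0/7) = 0.
The prior-weighted likelihoods are 2/11 · 3/14 = 3/77, 2/11 · 1/14 = 1/77, 4/11 · 1/70 = 2/385, 2/11 · 0 = 0, 1/11 · 0 = 0; summing to 2/35.
Dividing through by the total gives posterior P(r = 2 | data) = 15/22, P(r = 3 | data) = 5/22, P(r = 4 | data) = 1/11, P(r = 5 | data) = 0, P(r = 7 | data) = 0.
The predictive probability is P(yellow next | data) = (1/2)(15/22) + (1/4)(5/22) + (0)(1/11) = 35/88.

0.398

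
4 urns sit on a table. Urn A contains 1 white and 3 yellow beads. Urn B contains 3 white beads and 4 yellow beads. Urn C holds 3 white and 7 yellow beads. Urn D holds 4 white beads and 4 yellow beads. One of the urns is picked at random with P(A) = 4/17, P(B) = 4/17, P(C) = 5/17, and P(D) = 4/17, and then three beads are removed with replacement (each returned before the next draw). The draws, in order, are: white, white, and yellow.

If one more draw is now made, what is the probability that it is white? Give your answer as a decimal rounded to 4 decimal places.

0.4017

The likelihood of the observed sequence under each hypothesis: P(data | urn A) = (1/4)(1/4)(3/4) = 0.046875; P(data | urn B) = (3/7)(3/7)(4/7) = 0.10496; P(data | urn C) = (3/10)(3/10)(7/10) = 0.063; P(data | urn D) = (4/8)(4/8)(4/8) = 0.125.
Multiplying each by its prior: 4/17 · 0.046875 = 0.011029, 4/17 · 0.10496 = 0.024696, 5/17 · 0.063 = 0.018529, 4/17 · 0.125 = 0.029412; these sum to 0.083666.
Dividing through by the total gives posterior P(urn A | data) = 0.13183, P(urn B | data) = 0.29517, P(urn C | data) = 0.22147, P(urn D | data) = 0.35154.
The predictive probability is P(white next | data) = (1/4)(0.13183) + (3/7)(0.29517) + (3/10)(0.22147) + (1/2)(0.35154) = 0.40167.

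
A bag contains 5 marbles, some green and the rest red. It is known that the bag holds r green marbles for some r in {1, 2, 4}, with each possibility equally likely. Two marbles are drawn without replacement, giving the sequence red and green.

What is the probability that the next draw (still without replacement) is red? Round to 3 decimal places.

The likelihood of the observed sequence under each hypothesis: P(data | r = 1) = (4/5)(1/4) = 1/5; P(data | r = 2) = (3/5)(2/4) = 3/10; P(data | r = 4) = (1/5)(4/4) = 1/5.
The prior-weighted likelihoods are 1/3 · 1/5 = 1/15, 1/3 · 3/10 = 1/10, 1/3 · 1/5 = 1/15; summing to 7/30.
The posterior is then P(r = 1 | data) = 2/7, P(r = 2 | data) = 3/7, P(r = 4 | data) = 2/7.
The predictive probability is P(red next | data) = (1)(2/7) + (2/3)(3/7) + (0)(2/7) = 4/7.

0.571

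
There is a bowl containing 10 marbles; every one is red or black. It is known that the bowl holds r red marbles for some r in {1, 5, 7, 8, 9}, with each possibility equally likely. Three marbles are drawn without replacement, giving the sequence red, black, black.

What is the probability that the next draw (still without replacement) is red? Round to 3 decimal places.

0.475

Compute the likelihood of the observed sequence for each case: P(data | r = 1) = (1/10)(9/9)(8/8) = 1/10; P(data | r = 5) = (5/10)(5/9)(4/8) = 5/36; P(data | r = 7) = (7/10)(3/9)(2/8) = 7/120; P(data | r = 8) = (8/10)(2/9)(1/8) = 1/45; P(data | r = 9) = (9/10)(1/9)(0/8) = 0.
Weighting by the prior gives 1/5 · 1/10 = 1/50, 1/5 · 5/36 = 1/36, 1/5 · 7/120 = 7/600, 1/5 · 1/45 = 1/225, 1/5 · 0 = 0; these sum to 23/360.
The posterior is then P(r = 1 | data) = 36/115, P(r = 5 | data) = 10/23, P(r = 7 | data) = 21/115, P(r = 8 | data) = 8/115, P(r = 9 | data) = 0.
So P(red next | data) = Σ P(red next | H) P(H | data) = (0)(36/115) + (4/7)(10/23) + (6/7)(21/115) + (1)(8/115) = 382/805.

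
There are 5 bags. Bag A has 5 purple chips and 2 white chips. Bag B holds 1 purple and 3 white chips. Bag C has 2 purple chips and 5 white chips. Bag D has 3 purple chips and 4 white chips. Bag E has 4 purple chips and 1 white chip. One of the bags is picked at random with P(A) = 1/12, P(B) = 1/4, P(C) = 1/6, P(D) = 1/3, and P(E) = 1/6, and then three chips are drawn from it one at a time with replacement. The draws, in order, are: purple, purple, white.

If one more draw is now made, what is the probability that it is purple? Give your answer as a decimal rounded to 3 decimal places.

0.517

Compute the likelihood of the observed sequence for each case: P(data | bag A) = (5/7)(5/7)(2/7) = 0.14577; P(data | bag B) = (1/4)(1/4)(3/4) = 0.046875; P(data | bag C) = (2/7)(2/7)(5/7) = 0.058309; P(data | bag D) = (3/7)(3/7)(4/7) = 0.10496; P(data | bag E) = (4/5)(4/5)(1/5) = 0.128.
Multiplying each by its prior: 1/12 · 0.14577 = 0.012148, 1/4 · 0.046875 = 0.011719, 1/6 · 0.058309 = 0.0097182, 1/3 · 0.10496 = 0.034985, 1/6 · 0.128 = 0.021333; these sum to 0.089903.
Normalising, the posterior is P(bag A | data) = 0.13512, P(bag B | data) = 0.13035, P(bag C | data) = 0.1081, P(bag D | data) = 0.38914, P(bag E | data) = 0.23729.
The predictive probability is P(purple next | data) = (5/7)(0.13512) + (1/4)(0.13035) + (2/7)(0.1081) + (3/7)(0.38914) + (4/5)(0.23729) = 0.5166.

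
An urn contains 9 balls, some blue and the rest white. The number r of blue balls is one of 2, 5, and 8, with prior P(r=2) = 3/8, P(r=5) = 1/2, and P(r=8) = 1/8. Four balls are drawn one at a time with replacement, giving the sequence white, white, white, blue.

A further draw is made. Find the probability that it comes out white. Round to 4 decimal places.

0.6487

The likelihood of the observed sequence under each hypothesis: P(data | r = 2) = (7/9)(7/9)(7/9)(2/9) = 0.10456; P(data | r = 5) = (4/9)(4/9)(4/9)(5/9) = 0.048773; P(data | r = 8) = (1/9)(1/9)(1/9)(8/9) = 0.0012193.
Weighting by the prior gives 3/8 · 0.10456 = 0.039209, 1/2 · 0.048773 = 0.024387, 1/8 · 0.0012193 = 0.00015242; these sum to 0.063748.
Normalising, the posterior is P(r = 2 | data) = 0.61506, P(r = 5 | data) = 0.38255, P(r = 8 | data) = 0.0023909.
The predictive probability is P(white next | data) = (7/9)(0.61506) + (4/9)(0.38255) + (1/9)(0.0023909) = 0.64867.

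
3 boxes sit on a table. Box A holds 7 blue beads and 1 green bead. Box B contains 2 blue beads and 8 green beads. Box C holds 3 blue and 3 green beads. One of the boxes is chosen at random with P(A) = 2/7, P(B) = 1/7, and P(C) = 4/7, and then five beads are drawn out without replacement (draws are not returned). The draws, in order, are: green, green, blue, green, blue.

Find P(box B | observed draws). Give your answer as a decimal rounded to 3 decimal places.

0.100

The likelihood of the observed sequence under each hypothesis: P(data | box A) = (1/8)(0/7) = 0; P(data | box B) = (8/10)(7/9)(2/8)(6/7)(1/6) = 1/45; P(data | box C) = (3/6)(2/5)(3/4)(1/3)(2/2) = 1/20.
Weighting by the prior gives 2/7 · 0 = 0, 1/7 · 1/45 = 1/315, 4/7 · 1/20 = 1/35; summing to 2/63.
By Bayes' rule, P(box B | data) = (1/315) / (2/63) = 1/10.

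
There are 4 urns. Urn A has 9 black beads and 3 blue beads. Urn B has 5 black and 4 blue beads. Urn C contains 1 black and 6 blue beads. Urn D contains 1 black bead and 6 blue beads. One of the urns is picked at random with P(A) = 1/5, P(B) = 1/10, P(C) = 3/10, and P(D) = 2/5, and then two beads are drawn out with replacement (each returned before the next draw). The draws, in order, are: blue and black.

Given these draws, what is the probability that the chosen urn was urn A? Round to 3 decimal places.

0.254

For each hypothesis, P(data | H) works out to: P(data | urn A) = (3/12)(9/12) = 0.1875; P(data | urn B) = (4/9)(5/9) = 0.24691; P(data | urn C) = (6/7)(1/7) = 0.12245; P(data | urn D) = (6/7)(1/7) = 0.12245.
Multiplying each by its prior: 1/5 · 0.1875 = 0.0375, 1/10 · 0.24691 = 0.024691, 3/10 · 0.12245 = 0.036735, 2/5 · 0.12245 = 0.04898; these sum to 0.14791.
Therefore the posterior P(urn A | data) = (0.0375) / (0.14791) = 0.25354.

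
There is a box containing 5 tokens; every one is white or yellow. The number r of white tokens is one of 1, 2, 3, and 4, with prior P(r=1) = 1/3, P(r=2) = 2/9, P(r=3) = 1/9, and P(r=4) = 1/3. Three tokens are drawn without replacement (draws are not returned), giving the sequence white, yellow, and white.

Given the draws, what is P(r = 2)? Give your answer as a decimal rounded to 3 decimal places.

For each hypothesis, P(data | H) works out to: P(data | r = 1) = (1/5)(4/4)(0/3) = 0; P(data | r = 2) = (2/5)(3/4)(1/3) = 1/10; P(data | r = 3) = (3/5)(2/4)(2/3) = 1/5; P(data | r = 4) = (4/5)(1/4)(3/3) = 1/5.
Weighting by the prior gives 1/3 · 0 = 0, 2/9 · 1/10 = 1/45, 1/9 · 1/5 = 1/45, 1/3 · 1/5 = 1/15; with total 1/9.
So P(r = 2 | data) = (1/45) / (1/9) = 1/5.

0.200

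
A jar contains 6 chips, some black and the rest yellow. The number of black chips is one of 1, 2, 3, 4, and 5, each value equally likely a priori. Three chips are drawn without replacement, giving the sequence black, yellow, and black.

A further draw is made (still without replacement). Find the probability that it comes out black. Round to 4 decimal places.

Compute the likelihood of the observed sequence for each case: P(data | r = 1) = (1/6)(5/5)(0/4) = 0; P(data | r = 2) = (2/6)(4/5)(1/4) = 1/15; P(data | r = 3) = (3/6)(3/5)(2/4) = 3/20; P(data | r = 4) = (4/6)(2/5)(3/4) = 1/5; P(data | r = 5) = (5/6)(1/5)(4/4) = 1/6.
The prior-weighted likelihoods are 1/5 · 0 = 0, 1/5 · 1/15 = 1/75, 1/5 · 3/20 = 3/100, 1/5 · 1/5 = 1/25, 1/5 · 1/6 = 1/30; summing to 7/60.
The posterior is then P(r = 1 | data) = 0, P(r = 2 | data) = 4/35, P(r = 3 | data) = 9/35, P(r = 4 | data) = 12/35, P(r = 5 | data) = 2/7.
The predictive probability is P(black next | data) = (0)(4/35) + (1/3)(9/35) + (2/3)(12/35) + (1)(2/7) = 3/5.

0.6000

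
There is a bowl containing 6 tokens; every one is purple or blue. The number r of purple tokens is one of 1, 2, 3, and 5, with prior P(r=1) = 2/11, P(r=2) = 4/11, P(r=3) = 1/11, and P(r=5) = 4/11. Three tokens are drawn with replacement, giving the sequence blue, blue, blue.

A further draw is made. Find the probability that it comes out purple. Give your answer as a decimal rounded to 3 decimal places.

0.268

For each hypothesis, P(data | H) works out to: P(data | r = 1) = (5/6)(5/6)(5/6) = 0.5787; P(data | r = 2) = (4/6)(4/6)(4/6) = 0.2963; P(data | r = 3) = (3/6)(3/6)(3/6) = 0.125; P(data | r = 5) = (1/6)(1/6)(1/6) = 0.0046296.
Weighting by the prior gives 2/11 · 0.5787 = 0.10522, 4/11 · 0.2963 = 0.10774, 1/11 · 0.125 = 0.011364, 4/11 · 0.0046296 = 0.0016835; with total 0.22601.
Dividing through by the total gives posterior P(r = 1 | data) = 0.46555, P(r = 2 | data) = 0.47672, P(r = 3 | data) = 0.050279, P(r = 5 | data) = 0.0074488.
The predictive probability is P(purple next | data) = (1/6)(0.46555) + (1/3)(0.47672) + (1/2)(0.050279) + (5/6)(0.0074488) = 0.26785.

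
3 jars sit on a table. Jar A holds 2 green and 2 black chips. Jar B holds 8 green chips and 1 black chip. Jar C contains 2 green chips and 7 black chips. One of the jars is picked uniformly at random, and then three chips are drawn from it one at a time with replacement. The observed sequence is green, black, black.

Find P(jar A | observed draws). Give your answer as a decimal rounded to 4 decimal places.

The likelihood of the observed sequence under each hypothesis: P(data | jar A) = (2/4)(2/4)(2/4) = 0.125; P(data | jar B) = (8/9)(1/9)(1/9) = 0.010974; P(data | jar C) = (2/9)(7/9)(7/9) = 0.13443.
Multiplying each by its prior: 1/3 · 0.125 = 0.041667, 1/3 · 0.010974 = 0.003658, 1/3 · 0.13443 = 0.04481; with total 0.090135.
By Bayes' rule, P(jar A | data) = (0.041667) / (0.090135) = 0.46227.

0.4623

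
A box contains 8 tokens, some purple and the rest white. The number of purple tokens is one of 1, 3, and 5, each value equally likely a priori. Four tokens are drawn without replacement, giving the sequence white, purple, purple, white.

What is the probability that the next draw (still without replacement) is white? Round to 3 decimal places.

0.500

The likelihood of the observed sequence under each hypothesis: P(data | r = 1) = (7/8)(1/7)(0/6) = 0; P(data | r = 3) = (5/8)(3/7)(2/6)(4/5) = 1/14; P(data | r = 5) = (3/8)(5/7)(4/6)(2/5) = 1/14.
Multiplying each by its prior: 1/3 · 0 = 0, 1/3 · 1/14 = 1/42, 1/3 · 1/14 = 1/42; summing to 1/21.
Dividing through by the total gives posterior P(r = 1 | data) = 0, P(r = 3 | data) = 1/2, P(r = 5 | data) = 1/2.
Averaging over the posterior, P(white next | data) = (3/4)(1/2) + (1/4)(1/2) = 1/2.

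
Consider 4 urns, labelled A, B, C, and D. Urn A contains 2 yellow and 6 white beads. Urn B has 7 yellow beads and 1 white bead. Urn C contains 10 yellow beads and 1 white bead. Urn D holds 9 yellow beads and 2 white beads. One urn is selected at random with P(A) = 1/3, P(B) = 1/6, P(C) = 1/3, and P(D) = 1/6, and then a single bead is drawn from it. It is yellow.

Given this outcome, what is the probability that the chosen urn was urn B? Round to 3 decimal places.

The likelihood of this draw under each hypothesis: P(data | urn A) = (2/8) = 1/4; P(data | urn B) = (7/8) = 7/8; P(data | urn C) = (10/11) = 10/11; P(data | urn D) = (9/11) = 9/11.
Multiplying each by its prior: 1/3 · 1/4 = 1/12, 1/6 · 7/8 = 7/48, 1/3 · 10/11 = 10/33, 1/6 · 9/11 = 3/22; with total 353/528.
Hence P(urn B | data) = (7/48) / (353/528) = 77/353.

0.218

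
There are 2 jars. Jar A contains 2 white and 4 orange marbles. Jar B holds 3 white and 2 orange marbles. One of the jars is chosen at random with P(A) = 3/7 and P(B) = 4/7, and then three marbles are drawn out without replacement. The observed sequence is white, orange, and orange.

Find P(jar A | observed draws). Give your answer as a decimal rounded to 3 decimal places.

The likelihood of the observed sequence under each hypothesis: P(data | jar A) = (2/6)(4/5)(3/4) = 1/5; P(data | jar B) = (3/5)(2/4)(1/3) = 1/10.
The prior-weighted likelihoods are 3/7 · 1/5 = 3/35, 4/7 · 1/10 = 2/35; these sum to 1/7.
By Bayes' rule, P(jar A | data) = (3/35) / (1/7) = 3/5.

0.600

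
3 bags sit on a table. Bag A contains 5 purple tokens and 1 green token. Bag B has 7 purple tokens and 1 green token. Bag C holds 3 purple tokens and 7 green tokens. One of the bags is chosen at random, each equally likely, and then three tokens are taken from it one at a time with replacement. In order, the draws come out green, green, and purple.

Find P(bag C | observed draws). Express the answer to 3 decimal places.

Compute the likelihood of the observed sequence for each case: P(data | bag A) = (1/6)(1/6)(5/6) = 0.023148; P(data | bag B) = (1/8)(1/8)(7/8) = 0.013672; P(data | bag C) = (7/10)(7/10)(3/10) = 0.147.
The prior-weighted likelihoods are 1/3 · 0.023148 = 0.007716, 1/3 · 0.013672 = 0.0045573, 1/3 · 0.147 = 0.049; these sum to 0.061273.
So P(bag C | data) = (0.049) / (0.061273) = 0.7997.

0.800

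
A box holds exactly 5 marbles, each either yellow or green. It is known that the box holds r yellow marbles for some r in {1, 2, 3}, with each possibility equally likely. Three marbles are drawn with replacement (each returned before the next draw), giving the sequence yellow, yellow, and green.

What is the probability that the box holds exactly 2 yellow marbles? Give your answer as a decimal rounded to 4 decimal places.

For each hypothesis, P(data | H) works out to: P(data | r = 1) = (1/5)(1/5)(4/5) = 4/125; P(data | r = 2) = (2/5)(2/5)(3/5) = 12/125; P(data | r = 3) = (3/5)(3/5)(2/5) = 18/125.
Weighting by the prior gives 1/3 · 4/125 = 4/375, 1/3 · 12/125 = 4/125, 1/3 · 18/125 = 6/125; with total 34/375.
So P(r = 2 | data) = (4/125) / (34/375) = 6/17.

0.3529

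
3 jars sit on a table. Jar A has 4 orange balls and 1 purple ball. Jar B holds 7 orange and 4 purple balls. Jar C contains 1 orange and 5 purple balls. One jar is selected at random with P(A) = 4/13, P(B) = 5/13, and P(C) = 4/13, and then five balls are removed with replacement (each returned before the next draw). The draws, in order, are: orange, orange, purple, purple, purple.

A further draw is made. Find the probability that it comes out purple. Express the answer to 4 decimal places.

0.5111

Under each hypothesis, the probability of the observed sequence is: P(data | jar A) = (4/5)(4/5)(1/5)(1/5)(1/5) = 0.00512; P(data | jar B) = (7/11)(7/11)(4/11)(4/11)(4/11) = 0.019472; P(data | jar C) = (1/6)(1/6)(5/6)(5/6)(5/6) = 0.016075.
Multiplying each by its prior: 4/13 · 0.00512 = 0.0015754, 5/13 · 0.019472 = 0.0074893, 4/13 · 0.016075 = 0.0049462; with total 0.014011.
Dividing through by the total gives posterior P(jar A | data) = 0.11244, P(jar B | data) = 0.53453, P(jar C | data) = 0.35303.
So P(purple next | data) = Σ P(purple next | H) P(H | data) = (1/5)(0.11244) + (4/11)(0.53453) + (5/6)(0.35303) = 0.51105.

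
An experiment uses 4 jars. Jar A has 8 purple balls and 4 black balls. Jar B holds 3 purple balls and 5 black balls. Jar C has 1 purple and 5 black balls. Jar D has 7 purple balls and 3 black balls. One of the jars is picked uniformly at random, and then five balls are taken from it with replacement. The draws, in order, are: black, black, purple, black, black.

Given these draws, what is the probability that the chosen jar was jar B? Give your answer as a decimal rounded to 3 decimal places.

0.378

Compute the likelihood of the observed sequence for each case: P(data | jar A) = (4/12)(4/12)(8/12)(4/12)(4/12) = 0.0082305; P(data | jar B) = (5/8)(5/8)(3/8)(5/8)(5/8) = 0.05722; P(data | jar C) = (5/6)(5/6)(1/6)(5/6)(5/6) = 0.080376; P(data | jar D) = (3/10)(3/10)(7/10)(3/10)(3/10) = 0.00567.
Multiplying each by its prior: 1/4 · 0.0082305 = 0.0020576, 1/4 · 0.05722 = 0.014305, 1/4 · 0.080376 = 0.020094, 1/4 · 0.00567 = 0.0014175; summing to 0.037874.
By Bayes' rule, P(jar B | data) = (0.014305) / (0.037874) = 0.3777.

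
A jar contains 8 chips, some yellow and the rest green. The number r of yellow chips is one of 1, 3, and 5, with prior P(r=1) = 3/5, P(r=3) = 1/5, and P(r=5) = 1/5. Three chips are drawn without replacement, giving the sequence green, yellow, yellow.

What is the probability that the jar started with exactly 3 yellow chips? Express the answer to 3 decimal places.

0.333

For each hypothesis, P(data | H) works out to: P(data | r = 1) = (7/8)(1/7)(0/6) = 0; P(data | r = 3) = (5/8)(3/7)(2/6) = 5/56; P(data | r = 5) = (3/8)(5/7)(4/6) = 5/28.
Multiplying each by its prior: 3/5 · 0 = 0, 1/5 · 5/56 = 1/56, 1/5 · 5/28 = 1/28; with total 3/56.
Therefore the posterior P(r = 3 | data) = (1/56) / (3/56) = 1/3.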